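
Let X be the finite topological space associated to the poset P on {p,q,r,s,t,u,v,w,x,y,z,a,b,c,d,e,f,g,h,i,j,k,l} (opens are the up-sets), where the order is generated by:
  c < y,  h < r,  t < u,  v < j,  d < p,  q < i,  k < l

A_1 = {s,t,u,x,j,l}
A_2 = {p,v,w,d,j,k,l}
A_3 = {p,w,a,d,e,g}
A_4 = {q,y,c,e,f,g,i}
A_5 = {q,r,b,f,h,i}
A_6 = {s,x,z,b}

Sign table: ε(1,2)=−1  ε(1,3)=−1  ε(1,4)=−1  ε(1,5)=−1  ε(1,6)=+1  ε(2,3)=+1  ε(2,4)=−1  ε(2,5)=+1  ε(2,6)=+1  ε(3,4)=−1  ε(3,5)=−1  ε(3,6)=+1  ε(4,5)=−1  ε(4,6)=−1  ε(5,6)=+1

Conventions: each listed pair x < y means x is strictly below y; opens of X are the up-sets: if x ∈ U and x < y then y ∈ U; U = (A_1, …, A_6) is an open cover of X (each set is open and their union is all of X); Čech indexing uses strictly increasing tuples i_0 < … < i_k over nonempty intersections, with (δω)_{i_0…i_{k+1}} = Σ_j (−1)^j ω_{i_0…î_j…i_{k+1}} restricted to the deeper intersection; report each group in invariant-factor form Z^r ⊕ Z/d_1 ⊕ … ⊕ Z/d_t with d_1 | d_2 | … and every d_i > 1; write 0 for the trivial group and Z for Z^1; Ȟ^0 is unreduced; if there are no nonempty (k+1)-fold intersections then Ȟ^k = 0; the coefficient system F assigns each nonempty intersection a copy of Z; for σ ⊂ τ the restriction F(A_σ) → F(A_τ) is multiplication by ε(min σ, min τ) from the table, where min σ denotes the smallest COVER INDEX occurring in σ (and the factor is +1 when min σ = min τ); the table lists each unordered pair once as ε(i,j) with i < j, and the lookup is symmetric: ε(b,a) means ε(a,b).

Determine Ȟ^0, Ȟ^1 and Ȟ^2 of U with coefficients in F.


Ȟ^0(U;F) ≅ 0, Ȟ^1(U;F) ≅ Z/2 and Ȟ^2(U;F) ≅ 0

intersection data:
  A12={j,l} A16={s,x} A23={p,w,d} A34={e,g} A45={q,f,i} A56={b}
C dims 6,6; δ0: rk 6, SNF 1^5·2
Ȟ^0 = (6 − 6) − 0 = 0, so Ȟ^0 ≅ 0
Ȟ^1 = (6 − 0) − 6 = 0 plus torsion [2], so Ȟ^1 ≅ Z/2
Ȟ^2 = (0 − 0) − 0 = 0, so Ȟ^2 ≅ 0


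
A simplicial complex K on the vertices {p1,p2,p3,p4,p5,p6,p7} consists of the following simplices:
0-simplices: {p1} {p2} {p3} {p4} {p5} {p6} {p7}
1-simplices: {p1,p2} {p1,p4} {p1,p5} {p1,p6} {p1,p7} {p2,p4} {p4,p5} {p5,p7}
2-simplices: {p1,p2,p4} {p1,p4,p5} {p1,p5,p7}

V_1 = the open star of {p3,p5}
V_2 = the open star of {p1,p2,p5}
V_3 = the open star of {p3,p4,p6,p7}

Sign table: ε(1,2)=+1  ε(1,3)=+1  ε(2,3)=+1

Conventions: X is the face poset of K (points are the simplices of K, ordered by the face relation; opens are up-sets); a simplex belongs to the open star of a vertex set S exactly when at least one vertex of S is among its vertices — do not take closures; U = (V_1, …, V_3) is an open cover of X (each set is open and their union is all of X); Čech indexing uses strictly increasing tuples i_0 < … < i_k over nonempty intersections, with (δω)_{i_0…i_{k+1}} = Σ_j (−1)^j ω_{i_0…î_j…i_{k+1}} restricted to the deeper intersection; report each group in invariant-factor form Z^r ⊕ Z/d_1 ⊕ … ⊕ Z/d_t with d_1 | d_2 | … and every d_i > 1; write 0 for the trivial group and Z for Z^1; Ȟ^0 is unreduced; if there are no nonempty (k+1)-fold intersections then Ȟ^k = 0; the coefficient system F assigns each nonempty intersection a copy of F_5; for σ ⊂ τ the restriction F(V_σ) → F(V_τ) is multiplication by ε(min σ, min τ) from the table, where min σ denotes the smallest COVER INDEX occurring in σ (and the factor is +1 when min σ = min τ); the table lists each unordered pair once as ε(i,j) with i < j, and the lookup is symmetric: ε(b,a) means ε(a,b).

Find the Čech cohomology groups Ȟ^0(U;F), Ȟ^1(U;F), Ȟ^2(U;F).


cover nerve:
  V1={{p3},{p5},{p1,p5},{p4,p5},{p5,p7},{p1,p4,p5},{p1,p5,p7}} V2={{p1},{p2},{p5},{p1,p2},{p1,p4},{p1,p5},{p1,p6},{p1,p7},{p2,p4},{p4,p5},{p5,p7},{p1,p2,p4},{p1,p4,p5},{p1,p5,p7}} V3={{p3},{p4},{p6},{p7},{p1,p4},{p1,p6},{p1,p7},{p2,p4},{p4,p5},{p5,p7},{p1,p2,p4},{p1,p4,p5},{p1,p5,p7}}
  V12={{p5},{p1,p5},{p4,p5},{p5,p7},{p1,p4,p5},{p1,p5,p7}} V13={{p3},{p4,p5},{p5,p7},{p1,p4,p5},{p1,p5,p7}} V23={{p1,p4},{p1,p6},{p1,p7},{p2,p4},{p4,p5},{p5,p7},{p1,p2,p4},{p1,p4,p5},{p1,p5,p7}}
  V123={{p4,p5},{p5,p7},{p1,p4,p5},{p1,p5,p7}}
C dims 3,3,1; δ0: rk_F5 2; δ1: rk_F5 1
Ȟ^0: (3−2)−0=1 ⇒ Z/5
Ȟ^1: (3−1)−2=0 ⇒ 0
Ȟ^2: (1−0)−1=0 ⇒ 0

Ȟ^0 ≅ Z/5, Ȟ^1 ≅ 0 and Ȟ^2 ≅ 0


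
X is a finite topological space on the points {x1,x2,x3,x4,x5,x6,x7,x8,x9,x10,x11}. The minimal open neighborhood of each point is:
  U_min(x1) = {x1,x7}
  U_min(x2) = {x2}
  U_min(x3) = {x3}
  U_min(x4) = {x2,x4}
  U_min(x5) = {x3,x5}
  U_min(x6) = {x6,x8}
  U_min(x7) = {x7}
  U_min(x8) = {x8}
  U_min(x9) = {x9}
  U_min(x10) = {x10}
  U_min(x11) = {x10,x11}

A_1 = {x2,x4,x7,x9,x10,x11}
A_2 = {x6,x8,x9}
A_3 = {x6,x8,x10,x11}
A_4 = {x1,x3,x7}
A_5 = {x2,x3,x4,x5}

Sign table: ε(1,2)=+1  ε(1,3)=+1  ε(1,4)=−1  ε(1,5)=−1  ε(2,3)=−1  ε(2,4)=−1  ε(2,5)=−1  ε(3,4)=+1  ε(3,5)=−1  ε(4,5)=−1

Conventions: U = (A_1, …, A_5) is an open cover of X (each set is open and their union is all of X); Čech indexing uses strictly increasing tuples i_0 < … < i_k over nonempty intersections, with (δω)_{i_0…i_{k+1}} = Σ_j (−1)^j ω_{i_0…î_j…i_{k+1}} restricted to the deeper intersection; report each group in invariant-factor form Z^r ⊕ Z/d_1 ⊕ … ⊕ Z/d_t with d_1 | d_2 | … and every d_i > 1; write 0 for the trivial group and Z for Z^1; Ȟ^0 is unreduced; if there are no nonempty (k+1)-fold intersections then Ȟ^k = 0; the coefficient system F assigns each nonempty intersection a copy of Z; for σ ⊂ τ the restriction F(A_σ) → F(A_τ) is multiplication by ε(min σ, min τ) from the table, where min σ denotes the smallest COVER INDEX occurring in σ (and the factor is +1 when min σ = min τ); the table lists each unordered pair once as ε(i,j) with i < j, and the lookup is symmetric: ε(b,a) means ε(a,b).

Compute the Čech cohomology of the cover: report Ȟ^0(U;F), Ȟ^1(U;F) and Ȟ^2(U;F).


Ȟ^0(U;F) ≅ 0, Ȟ^1(U;F) ≅ Z ⊕ Z/2 and Ȟ^2(U;F) ≅ 0

nonempty intersections:
  A12={x9} A13={x10,x11} A14={x7} A15={x2,x4} A23={x6,x8} A45={x3}
C dims 5,6; δ0: rk 5, SNF 1^4·2
Ȟ^0: (5−5)−0=0 ⇒ 0
Ȟ^1: (6−0)−5=1 plus torsion [2] ⇒ Z ⊕ Z/2
Ȟ^2: (0−0)−0=0 ⇒ 0


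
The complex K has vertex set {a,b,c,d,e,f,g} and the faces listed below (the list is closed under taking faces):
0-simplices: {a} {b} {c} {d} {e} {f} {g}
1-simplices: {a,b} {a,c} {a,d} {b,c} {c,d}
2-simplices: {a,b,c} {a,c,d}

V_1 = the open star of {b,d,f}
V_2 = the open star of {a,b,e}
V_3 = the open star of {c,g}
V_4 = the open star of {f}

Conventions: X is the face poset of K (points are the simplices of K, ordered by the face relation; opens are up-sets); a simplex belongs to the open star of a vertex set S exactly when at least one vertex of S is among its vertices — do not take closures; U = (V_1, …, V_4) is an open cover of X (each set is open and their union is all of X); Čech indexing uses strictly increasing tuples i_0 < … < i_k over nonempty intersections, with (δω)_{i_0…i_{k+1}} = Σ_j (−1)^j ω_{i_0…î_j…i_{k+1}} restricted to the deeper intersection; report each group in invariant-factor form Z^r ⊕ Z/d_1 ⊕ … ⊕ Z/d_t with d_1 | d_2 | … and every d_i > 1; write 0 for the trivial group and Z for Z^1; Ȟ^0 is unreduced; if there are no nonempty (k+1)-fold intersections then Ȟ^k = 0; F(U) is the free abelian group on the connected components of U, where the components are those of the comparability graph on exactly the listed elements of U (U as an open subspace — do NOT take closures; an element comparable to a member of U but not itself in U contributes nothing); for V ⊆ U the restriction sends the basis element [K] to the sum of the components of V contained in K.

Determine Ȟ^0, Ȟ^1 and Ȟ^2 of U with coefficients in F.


Ȟ^0 ≅ Z^4,  Ȟ^1 ≅ 0,  Ȟ^2 ≅ 0

nerve simplices:
  V1={{b},{d},{f},{a,b},{a,d},{b,c},{c,d},{a,b,c},{a,c,d}} V2={{a},{b},{e},{a,b},{a,c},{a,d},{b,c},{a,b,c},{a,c,d}} V3={{c},{g},{a,c},{b,c},{c,d},{a,b,c},{a,c,d}} V4={{f}}
  V12={{b},{a,b},{a,d},{b,c},{a,b,c},{a,c,d}} V13={{b,c},{c,d},{a,b,c},{a,c,d}} V14={{f}} V23={{a,c},{b,c},{a,b,c},{a,c,d}}
  V123={{b,c},{a,b,c},{a,c,d}}
components per intersection:
  V1: {{b},{a,b},{b,c},{a,b,c}} {{d},{a,d},{c,d},{a,c,d}} {{f}}
  V2: {{a},{b},{a,b},{a,c},{a,d},{b,c},{a,b,c},{a,c,d}} {{e}}
  V3: {{c},{a,c},{b,c},{c,d},{a,b,c},{a,c,d}} {{g}}
  V4: {{f}}
  V12: {{b},{a,b},{b,c},{a,b,c}} {{a,d},{a,c,d}}
  V13: {{b,c},{a,b,c}} {{c,d},{a,c,d}}
  V14: {{f}}
  V23: {{a,c},{b,c},{a,b,c},{a,c,d}}
  V123: {{b,c},{a,b,c}} {{a,c,d}}
C dims 8,6,2; δ0: rk 4, SNF 1^4; δ1: rk 2, SNF 1^2
degree 0: 8−4−0 = 4 → Ȟ^0 ≅ Z^4
degree 1: 6−2−4 = 0 → Ȟ^1 ≅ 0
degree 2: 2−0−2 = 0 → Ȟ^2 ≅ 0


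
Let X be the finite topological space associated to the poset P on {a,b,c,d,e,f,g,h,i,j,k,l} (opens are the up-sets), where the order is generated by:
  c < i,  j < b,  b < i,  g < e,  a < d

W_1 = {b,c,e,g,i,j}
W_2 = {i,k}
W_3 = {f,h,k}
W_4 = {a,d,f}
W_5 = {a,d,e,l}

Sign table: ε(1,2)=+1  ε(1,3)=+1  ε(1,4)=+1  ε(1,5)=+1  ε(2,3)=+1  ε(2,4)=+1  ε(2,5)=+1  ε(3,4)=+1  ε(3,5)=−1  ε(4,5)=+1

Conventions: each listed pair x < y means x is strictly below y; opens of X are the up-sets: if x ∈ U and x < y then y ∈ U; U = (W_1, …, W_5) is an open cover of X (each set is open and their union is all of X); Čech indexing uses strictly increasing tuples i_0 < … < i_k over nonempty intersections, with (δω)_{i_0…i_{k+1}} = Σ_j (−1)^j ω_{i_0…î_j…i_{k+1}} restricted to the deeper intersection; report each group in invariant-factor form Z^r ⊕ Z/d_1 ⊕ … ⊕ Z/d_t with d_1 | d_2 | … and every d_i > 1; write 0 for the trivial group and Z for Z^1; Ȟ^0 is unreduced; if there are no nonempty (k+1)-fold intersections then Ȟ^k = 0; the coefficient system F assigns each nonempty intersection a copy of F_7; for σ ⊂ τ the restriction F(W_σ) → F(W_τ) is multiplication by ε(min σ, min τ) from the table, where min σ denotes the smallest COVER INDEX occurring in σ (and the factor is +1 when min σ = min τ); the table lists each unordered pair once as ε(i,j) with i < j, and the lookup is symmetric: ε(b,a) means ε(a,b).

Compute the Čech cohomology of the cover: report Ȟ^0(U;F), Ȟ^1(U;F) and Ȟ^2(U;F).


Ȟ^0 = Z/7, Ȟ^1 = Z/7 and Ȟ^2 = 0

cover nerve:
  W12={i} W15={e} W23={k} W34={f} W45={a,d}
C dims 5,5; δ0: rk_F7 4
Ȟ^0: (5−4)−0=1 ⇒ Z/7
Ȟ^1: (5−0)−4=1 ⇒ Z/7
Ȟ^2: (0−0)−0=0 ⇒ 0


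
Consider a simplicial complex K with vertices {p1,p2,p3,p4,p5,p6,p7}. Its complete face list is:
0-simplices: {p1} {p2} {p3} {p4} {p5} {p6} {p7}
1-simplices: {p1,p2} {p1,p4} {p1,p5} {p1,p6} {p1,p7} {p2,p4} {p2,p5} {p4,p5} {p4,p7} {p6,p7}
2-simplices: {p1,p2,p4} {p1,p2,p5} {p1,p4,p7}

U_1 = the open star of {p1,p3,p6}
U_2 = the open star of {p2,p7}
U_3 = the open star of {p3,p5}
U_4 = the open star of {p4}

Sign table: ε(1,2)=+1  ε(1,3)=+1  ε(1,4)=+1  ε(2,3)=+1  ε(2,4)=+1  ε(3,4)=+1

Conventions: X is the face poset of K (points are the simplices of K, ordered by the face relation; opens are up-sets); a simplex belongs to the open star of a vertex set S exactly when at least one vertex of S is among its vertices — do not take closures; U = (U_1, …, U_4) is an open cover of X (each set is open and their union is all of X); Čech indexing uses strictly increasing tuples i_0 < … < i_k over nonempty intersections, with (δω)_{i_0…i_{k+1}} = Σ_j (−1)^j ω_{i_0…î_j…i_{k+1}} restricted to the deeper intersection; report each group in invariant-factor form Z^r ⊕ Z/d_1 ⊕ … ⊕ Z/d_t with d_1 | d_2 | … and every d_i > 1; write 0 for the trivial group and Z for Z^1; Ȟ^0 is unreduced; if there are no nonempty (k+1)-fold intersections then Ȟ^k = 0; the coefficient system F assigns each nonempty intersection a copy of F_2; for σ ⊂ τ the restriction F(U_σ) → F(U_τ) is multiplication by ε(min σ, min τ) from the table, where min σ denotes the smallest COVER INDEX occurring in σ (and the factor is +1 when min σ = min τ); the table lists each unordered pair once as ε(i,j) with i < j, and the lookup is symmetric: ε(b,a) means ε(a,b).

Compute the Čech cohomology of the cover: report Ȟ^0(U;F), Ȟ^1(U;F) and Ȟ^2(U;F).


cover nerve:
  U1={{p1},{p3},{p6},{p1,p2},{p1,p4},{p1,p5},{p1,p6},{p1,p7},{p6,p7},{p1,p2,p4},{p1,p2,p5},{p1,p4,p7}} U2={{p2},{p7},{p1,p2},{p1,p7},{p2,p4},{p2,p5},{p4,p7},{p6,p7},{p1,p2,p4},{p1,p2,p5},{p1,p4,p7}} U3={{p3},{p5},{p1,p5},{p2,p5},{p4,p5},{p1,p2,p5}} U4={{p4},{p1,p4},{p2,p4},{p4,p5},{p4,p7},{p1,p2,p4},{p1,p4,p7}}
  U12={{p1,p2},{p1,p7},{p6,p7},{p1,p2,p4},{p1,p2,p5},{p1,p4,p7}} U13={{p3},{p1,p5},{p1,p2,p5}} U14={{p1,p4},{p1,p2,p4},{p1,p4,p7}} U23={{p2,p5},{p1,p2,p5}} U24={{p2,p4},{p4,p7},{p1,p2,p4},{p1,p4,p7}} U34={{p4,p5}}
  U123={{p1,p2,p5}} U124={{p1,p2,p4},{p1,p4,p7}}
C dims 4,6,2; δ0: rk_F2 3; δ1: rk_F2 2
Ȟ^0: (4−3)−0=1 ⇒ Z/2
Ȟ^1: (6−2)−3=1 ⇒ Z/2
Ȟ^2: (2−0)−2=0 ⇒ 0

Ȟ^0 ≅ Z/2, Ȟ^1 ≅ Z/2, Ȟ^2 ≅ 0


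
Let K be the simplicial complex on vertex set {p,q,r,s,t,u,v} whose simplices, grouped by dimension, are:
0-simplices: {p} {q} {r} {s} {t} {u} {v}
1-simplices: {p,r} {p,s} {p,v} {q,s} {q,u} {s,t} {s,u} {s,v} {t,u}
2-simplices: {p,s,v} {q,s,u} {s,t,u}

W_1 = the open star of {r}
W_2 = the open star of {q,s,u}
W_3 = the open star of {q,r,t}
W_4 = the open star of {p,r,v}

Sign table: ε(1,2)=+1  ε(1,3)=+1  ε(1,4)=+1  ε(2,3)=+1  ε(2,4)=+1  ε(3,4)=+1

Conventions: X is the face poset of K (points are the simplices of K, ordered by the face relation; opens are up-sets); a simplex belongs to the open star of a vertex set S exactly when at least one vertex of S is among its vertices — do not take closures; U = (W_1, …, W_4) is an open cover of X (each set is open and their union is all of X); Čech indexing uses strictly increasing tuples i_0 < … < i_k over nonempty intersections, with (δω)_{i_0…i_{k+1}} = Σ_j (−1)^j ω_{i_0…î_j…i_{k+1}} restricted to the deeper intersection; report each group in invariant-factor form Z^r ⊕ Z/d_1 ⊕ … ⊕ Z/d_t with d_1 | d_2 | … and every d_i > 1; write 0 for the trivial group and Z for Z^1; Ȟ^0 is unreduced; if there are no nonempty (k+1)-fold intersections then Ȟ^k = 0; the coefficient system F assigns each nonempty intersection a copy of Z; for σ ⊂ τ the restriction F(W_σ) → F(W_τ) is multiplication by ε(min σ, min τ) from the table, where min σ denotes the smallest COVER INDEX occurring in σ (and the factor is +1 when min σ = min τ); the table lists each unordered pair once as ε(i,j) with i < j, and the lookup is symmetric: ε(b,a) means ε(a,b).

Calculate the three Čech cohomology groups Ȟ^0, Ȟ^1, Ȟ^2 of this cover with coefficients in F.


nonempty overlaps:
  W1={{r},{p,r}} W2={{q},{s},{u},{p,s},{q,s},{q,u},{s,t},{s,u},{s,v},{t,u},{p,s,v},{q,s,u},{s,t,u}} W3={{q},{r},{t},{p,r},{q,s},{q,u},{s,t},{t,u},{q,s,u},{s,t,u}} W4={{p},{r},{v},{p,r},{p,s},{p,v},{s,v},{p,s,v}}
  W13={{r},{p,r}} W14={{r},{p,r}} W23={{q},{q,s},{q,u},{s,t},{t,u},{q,s,u},{s,t,u}} W24={{p,s},{s,v},{p,s,v}} W34={{r},{p,r}}
  W134={{r},{p,r}}
C dims 4,5,1; δ0: rk 3, SNF 1^3; δ1: rk 1, SNF 1^1
degree 0: 4−3−0 = 1 → Ȟ^0 ≅ Z
degree 1: 5−1−3 = 1 → Ȟ^1 ≅ Z
degree 2: 1−0−1 = 0 → Ȟ^2 ≅ 0

Ȟ^0 = Z; Ȟ^1 = Z; Ȟ^2 = 0


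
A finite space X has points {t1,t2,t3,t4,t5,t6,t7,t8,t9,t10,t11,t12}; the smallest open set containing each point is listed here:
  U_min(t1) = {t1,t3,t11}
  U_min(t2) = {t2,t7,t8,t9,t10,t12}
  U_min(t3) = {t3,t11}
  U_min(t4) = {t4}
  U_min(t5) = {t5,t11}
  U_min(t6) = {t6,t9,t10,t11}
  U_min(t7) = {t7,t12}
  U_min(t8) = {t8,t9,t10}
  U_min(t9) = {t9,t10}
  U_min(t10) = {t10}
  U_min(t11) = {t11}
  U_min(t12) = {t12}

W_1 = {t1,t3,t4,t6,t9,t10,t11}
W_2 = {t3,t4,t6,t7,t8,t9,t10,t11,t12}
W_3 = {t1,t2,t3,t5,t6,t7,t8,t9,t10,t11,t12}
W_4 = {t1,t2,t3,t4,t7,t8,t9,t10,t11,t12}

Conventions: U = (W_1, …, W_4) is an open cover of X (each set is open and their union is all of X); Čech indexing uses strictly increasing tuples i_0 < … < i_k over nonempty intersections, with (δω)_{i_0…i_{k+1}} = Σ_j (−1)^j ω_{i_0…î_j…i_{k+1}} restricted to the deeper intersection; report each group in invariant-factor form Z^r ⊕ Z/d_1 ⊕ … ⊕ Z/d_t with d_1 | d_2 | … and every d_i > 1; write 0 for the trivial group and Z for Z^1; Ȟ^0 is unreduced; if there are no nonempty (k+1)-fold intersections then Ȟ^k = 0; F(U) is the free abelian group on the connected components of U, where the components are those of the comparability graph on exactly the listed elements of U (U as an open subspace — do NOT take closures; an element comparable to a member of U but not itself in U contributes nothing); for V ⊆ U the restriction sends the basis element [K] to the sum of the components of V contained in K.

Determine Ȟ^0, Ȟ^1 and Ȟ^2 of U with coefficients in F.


nonempty overlaps:
  W12={t3,t4,t6,t9,t10,t11} W13={t1,t3,t6,t9,t10,t11} W14={t1,t3,t4,t9,t10,t11} W23={t3,t6,t7,t8,t9,t10,t11,t12} W24={t3,t4,t7,t8,t9,t10,t11,t12} W34={t1,t2,t3,t7,t8,t9,t10,t11,t12}
  W123={t3,t6,t9,t10,t11} W124={t3,t4,t9,t10,t11} W134={t1,t3,t9,t10,t11} W234={t3,t7,t8,t9,t10,t11,t12}
  W1234={t3,t9,t10,t11}
components per intersection:
  W1: {t1,t3,t6,t9,t10,t11} {t4}
  W2: {t3,t6,t8,t9,t10,t11} {t4} {t7,t12}
  W3: {t1,t2,t3,t5,t6,t7,t8,t9,t10,t11,t12}
  W4: {t1,t3,t11} {t2,t7,t8,t9,t10,t12} {t4}
  W12: {t3,t6,t9,t10,t11} {t4}
  W13: {t1,t3,t6,t9,t10,t11}
  W14: {t1,t3,t11} {t4} {t9,t10}
  W23: {t3,t6,t8,t9,t10,t11} {t7,t12}
  W24: {t3,t11} {t4} {t7,t12} {t8,t9,t10}
  W34: {t1,t3,t11} {t2,t7,t8,t9,t10,t12}
  W123: {t3,t6,t9,t10,t11}
  W124: {t3,t11} {t4} {t9,t10}
  W134: {t1,t3,t11} {t9,t10}
  W234: {t3,t11} {t7,t12} {t8,t9,t10}
  W1234: {t3,t11} {t9,t10}
C dims 9,14,9,2; δ0: rk 7, SNF 1^7; δ1: rk 7, SNF 1^7; δ2: rk 2, SNF 1^2
degree 0: 9−7−0 = 2 → Ȟ^0 ≅ Z^2
degree 1: 14−7−7 = 0 → Ȟ^1 ≅ 0
degree 2: 9−2−7 = 0 → Ȟ^2 ≅ 0

Ȟ^0 = Z^2; Ȟ^1 = 0; Ȟ^2 = 0


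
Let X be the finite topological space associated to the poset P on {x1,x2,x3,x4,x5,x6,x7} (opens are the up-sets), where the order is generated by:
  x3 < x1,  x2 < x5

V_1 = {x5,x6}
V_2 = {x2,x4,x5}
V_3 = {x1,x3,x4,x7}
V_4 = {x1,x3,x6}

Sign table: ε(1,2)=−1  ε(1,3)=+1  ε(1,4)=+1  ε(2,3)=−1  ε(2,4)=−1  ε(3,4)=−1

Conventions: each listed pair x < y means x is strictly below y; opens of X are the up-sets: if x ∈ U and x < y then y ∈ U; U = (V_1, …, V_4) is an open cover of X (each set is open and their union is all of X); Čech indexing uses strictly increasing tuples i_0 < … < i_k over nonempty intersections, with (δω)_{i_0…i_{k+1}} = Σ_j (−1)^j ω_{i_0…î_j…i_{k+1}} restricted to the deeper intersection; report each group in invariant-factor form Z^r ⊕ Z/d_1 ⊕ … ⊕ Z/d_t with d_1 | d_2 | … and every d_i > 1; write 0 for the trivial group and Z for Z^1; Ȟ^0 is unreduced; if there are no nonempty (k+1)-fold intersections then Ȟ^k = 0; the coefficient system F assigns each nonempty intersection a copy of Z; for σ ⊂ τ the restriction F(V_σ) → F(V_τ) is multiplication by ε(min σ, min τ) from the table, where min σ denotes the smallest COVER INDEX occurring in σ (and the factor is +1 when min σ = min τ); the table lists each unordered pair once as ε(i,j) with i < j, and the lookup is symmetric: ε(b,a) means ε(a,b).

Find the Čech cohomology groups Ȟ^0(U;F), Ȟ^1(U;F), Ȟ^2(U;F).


nonempty intersections:
  V12={x5} V14={x6} V23={x4} V34={x1,x3}
C dims 4,4; δ0: rk 4, SNF 1^3·2
Ȟ^0: (4−4)−0=0 ⇒ 0
Ȟ^1: (4−0)−4=0 plus torsion [2] ⇒ Z/2
Ȟ^2: (0−0)−0=0 ⇒ 0

Ȟ^0 ≅ 0; Ȟ^1 ≅ Z/2; Ȟ^2 ≅ 0


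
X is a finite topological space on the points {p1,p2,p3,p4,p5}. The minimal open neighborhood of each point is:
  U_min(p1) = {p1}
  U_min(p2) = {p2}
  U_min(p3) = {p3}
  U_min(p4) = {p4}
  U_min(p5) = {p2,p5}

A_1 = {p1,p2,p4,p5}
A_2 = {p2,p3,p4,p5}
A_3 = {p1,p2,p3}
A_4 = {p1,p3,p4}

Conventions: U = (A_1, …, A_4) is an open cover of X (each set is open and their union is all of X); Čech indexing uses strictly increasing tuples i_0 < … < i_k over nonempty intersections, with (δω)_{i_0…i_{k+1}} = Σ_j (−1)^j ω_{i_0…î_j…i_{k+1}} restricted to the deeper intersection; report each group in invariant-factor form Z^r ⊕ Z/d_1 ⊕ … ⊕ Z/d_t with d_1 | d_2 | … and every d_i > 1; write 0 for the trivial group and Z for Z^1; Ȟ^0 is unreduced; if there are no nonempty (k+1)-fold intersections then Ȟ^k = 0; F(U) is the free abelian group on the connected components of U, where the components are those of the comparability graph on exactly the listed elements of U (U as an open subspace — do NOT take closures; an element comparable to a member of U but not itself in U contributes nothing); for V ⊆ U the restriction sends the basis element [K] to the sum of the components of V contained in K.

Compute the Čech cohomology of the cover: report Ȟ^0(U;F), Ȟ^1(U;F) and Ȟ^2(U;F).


intersection data:
  A12={p2,p4,p5} A13={p1,p2} A14={p1,p4} A23={p2,p3} A24={p3,p4} A34={p1,p3}
  A123={p2} A124={p4} A134={p1} A234={p3}
components per intersection:
  A1: {p1} {p2,p5} {p4}
  A2: {p2,p5} {p3} {p4}
  A3: {p1} {p2} {p3}
  A4: {p1} {p3} {p4}
  A12: {p2,p5} {p4}
  A13: {p1} {p2}
  A14: {p1} {p4}
  A23: {p2} {p3}
  A24: {p3} {p4}
  A34: {p1} {p3}
  A123: {p2}
  A124: {p4}
  A134: {p1}
  A234: {p3}
C dims 12,12,4; δ0: rk 8, SNF 1^8; δ1: rk 4, SNF 1^4
Ȟ^0 = (12 − 8) − 0 = 4, so Ȟ^0 ≅ Z^4
Ȟ^1 = (12 − 4) − 8 = 0, so Ȟ^1 ≅ 0
Ȟ^2 = (4 − 0) − 4 = 0, so Ȟ^2 ≅ 0

Ȟ^0 ≅ Z^4; Ȟ^1 ≅ 0; Ȟ^2 ≅ 0


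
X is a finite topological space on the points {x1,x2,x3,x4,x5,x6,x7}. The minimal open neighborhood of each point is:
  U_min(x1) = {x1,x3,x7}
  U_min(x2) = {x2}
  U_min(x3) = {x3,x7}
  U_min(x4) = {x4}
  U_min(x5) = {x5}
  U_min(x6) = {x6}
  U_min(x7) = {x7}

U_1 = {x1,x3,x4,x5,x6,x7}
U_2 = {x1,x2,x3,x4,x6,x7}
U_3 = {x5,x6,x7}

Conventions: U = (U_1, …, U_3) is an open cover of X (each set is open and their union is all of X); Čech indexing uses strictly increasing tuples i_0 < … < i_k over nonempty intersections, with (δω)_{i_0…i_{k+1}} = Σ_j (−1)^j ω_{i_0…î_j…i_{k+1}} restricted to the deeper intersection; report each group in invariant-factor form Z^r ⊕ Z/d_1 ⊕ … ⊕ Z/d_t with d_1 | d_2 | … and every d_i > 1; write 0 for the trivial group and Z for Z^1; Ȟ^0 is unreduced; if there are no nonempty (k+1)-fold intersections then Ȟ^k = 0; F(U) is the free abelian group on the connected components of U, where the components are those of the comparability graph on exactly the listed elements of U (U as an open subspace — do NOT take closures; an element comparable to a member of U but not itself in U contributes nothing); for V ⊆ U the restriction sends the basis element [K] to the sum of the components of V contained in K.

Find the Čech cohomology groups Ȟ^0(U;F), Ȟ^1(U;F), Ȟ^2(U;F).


nerve of the cover:
  U12={x1,x3,x4,x6,x7} U13={x5,x6,x7} U23={x6,x7}
  U123={x6,x7}
components per intersection:
  U1: {x1,x3,x7} {x4} {x5} {x6}
  U2: {x1,x3,x7} {x2} {x4} {x6}
  U3: {x5} {x6} {x7}
  U12: {x1,x3,x7} {x4} {x6}
  U13: {x5} {x6} {x7}
  U23: {x6} {x7}
  U123: {x6} {x7}
C dims 11,8,2; δ0: rk 6, SNF 1^6; δ1: rk 2, SNF 1^2
Ȟ^0 = (11 − 6) − 0 = 5, so Ȟ^0 ≅ Z^5
Ȟ^1 = (8 − 2) − 6 = 0, so Ȟ^1 ≅ 0
Ȟ^2 = (2 − 0) − 2 = 0, so Ȟ^2 ≅ 0

Ȟ^0(U;F) ≅ Z^5; Ȟ^1(U;F) ≅ 0; Ȟ^2(U;F) ≅ 0


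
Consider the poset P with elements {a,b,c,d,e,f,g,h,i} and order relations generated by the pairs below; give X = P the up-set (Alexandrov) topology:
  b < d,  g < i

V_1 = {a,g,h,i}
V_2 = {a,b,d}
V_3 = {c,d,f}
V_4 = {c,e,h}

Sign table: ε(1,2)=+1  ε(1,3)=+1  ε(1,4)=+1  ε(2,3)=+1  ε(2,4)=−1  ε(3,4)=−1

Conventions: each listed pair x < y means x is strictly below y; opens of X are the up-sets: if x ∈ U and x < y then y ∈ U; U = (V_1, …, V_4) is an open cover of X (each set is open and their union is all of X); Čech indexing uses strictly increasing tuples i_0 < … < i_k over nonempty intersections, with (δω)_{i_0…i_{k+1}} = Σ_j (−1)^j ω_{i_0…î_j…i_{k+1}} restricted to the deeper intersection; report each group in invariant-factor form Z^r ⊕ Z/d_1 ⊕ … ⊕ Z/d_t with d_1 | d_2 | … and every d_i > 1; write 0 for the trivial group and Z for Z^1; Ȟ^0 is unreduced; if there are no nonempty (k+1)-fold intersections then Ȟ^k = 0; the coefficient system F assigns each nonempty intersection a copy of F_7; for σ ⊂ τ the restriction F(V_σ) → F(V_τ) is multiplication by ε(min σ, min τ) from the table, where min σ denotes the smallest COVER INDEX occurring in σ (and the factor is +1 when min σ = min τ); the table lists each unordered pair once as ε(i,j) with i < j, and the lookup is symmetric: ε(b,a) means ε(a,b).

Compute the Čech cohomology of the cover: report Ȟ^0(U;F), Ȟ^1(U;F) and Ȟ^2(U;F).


Ȟ^0 ≅ 0, Ȟ^1 ≅ 0 and Ȟ^2 ≅ 0

cover nerve:
  V12={a} V14={h} V23={d} V34={c}
C dims 4,4; δ0: rk_F7 4
Ȟ^0: (4−4)−0=0 ⇒ 0
Ȟ^1: (4−0)−4=0 ⇒ 0
Ȟ^2: (0−0)−0=0 ⇒ 0


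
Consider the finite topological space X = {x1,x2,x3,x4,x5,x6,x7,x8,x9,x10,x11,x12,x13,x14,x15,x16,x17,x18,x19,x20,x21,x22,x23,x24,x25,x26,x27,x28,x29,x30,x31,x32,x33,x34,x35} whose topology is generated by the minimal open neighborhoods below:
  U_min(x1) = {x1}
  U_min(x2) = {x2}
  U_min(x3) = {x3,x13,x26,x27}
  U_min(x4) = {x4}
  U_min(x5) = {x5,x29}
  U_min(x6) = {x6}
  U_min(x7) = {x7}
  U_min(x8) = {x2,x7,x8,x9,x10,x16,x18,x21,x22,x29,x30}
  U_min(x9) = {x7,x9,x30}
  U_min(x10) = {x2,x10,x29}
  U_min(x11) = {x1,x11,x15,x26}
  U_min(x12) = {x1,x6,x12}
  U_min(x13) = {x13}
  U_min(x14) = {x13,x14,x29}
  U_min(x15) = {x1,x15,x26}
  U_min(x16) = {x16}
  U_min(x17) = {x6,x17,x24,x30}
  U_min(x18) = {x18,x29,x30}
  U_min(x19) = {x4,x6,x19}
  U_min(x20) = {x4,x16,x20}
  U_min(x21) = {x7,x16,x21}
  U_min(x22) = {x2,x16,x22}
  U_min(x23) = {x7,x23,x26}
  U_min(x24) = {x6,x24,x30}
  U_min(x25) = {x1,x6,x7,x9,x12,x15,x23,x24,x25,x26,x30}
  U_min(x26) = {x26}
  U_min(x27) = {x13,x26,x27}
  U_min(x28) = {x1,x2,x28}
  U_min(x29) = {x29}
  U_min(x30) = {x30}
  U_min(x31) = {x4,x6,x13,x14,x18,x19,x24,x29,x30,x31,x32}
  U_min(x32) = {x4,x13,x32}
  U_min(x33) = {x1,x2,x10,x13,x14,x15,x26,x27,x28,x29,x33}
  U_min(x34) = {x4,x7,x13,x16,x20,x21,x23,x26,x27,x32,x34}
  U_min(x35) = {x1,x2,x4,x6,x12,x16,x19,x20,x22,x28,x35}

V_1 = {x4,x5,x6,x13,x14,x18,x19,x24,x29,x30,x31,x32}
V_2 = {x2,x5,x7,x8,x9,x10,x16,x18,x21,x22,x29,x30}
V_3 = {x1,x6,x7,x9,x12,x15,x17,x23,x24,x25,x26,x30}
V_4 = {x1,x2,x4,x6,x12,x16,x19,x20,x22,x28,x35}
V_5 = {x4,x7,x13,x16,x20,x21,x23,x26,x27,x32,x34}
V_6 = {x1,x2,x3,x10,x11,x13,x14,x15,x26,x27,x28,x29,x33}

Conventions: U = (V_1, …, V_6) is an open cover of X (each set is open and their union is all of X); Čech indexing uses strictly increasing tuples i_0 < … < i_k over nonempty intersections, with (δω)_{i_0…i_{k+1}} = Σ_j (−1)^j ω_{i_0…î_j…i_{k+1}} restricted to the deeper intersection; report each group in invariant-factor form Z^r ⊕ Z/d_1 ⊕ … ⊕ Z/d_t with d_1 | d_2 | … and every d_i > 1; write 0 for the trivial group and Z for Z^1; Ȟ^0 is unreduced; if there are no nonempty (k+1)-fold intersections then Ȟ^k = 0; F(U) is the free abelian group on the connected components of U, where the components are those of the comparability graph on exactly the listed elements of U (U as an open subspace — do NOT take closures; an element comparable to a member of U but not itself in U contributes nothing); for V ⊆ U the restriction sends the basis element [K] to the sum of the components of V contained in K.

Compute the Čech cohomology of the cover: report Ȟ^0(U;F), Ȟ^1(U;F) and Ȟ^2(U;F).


intersection data:
  V12={x5,x18,x29,x30} V13={x6,x24,x30} V14={x4,x6,x19} V15={x4,x13,x32} V16={x13,x14,x29} V23={x7,x9,x30} V24={x2,x16,x22} V25={x7,x16,x21} V26={x2,x10,x29} V34={x1,x6,x12} V35={x7,x23,x26} V36={x1,x15,x26} V45={x4,x16,x20} V46={x1,x2,x28} V56={x13,x26,x27}
  V123={x30} V126={x29} V134={x6} V145={x4} V156={x13} V235={x7} V245={x16} V246={x2} V346={x1} V356={x26}
components per intersection:
  V1: {x4,x5,x6,x13,x14,x18,x19,x24,x29,x30,x31,x32}
  V2: {x2,x5,x7,x8,x9,x10,x16,x18,x21,x22,x29,x30}
  V3: {x1,x6,x7,x9,x12,x15,x17,x23,x24,x25,x26,x30}
  V4: {x1,x2,x4,x6,x12,x16,x19,x20,x22,x28,x35}
  V5: {x4,x7,x13,x16,x20,x21,x23,x26,x27,x32,x34}
  V6: {x1,x2,x3,x10,x11,x13,x14,x15,x26,x27,x28,x29,x33}
  V12: {x5,x18,x29,x30}
  V13: {x6,x24,x30}
  V14: {x4,x6,x19}
  V15: {x4,x13,x32}
  V16: {x13,x14,x29}
  V23: {x7,x9,x30}
  V24: {x2,x16,x22}
  V25: {x7,x16,x21}
  V26: {x2,x10,x29}
  V34: {x1,x6,x12}
  V35: {x7,x23,x26}
  V36: {x1,x15,x26}
  V45: {x4,x16,x20}
  V46: {x1,x2,x28}
  V56: {x13,x26,x27}
  V123: {x30}
  V126: {x29}
  V134: {x6}
  V145: {x4}
  V156: {x13}
  V235: {x7}
  V245: {x16}
  V246: {x2}
  V346: {x1}
  V356: {x26}
C dims 6,15,10; δ0: rk 5, SNF 1^5; δ1: rk 10, SNF 1^9·2
Ȟ^0 = (6 − 5) − 0 = 1, so Ȟ^0 ≅ Z
Ȟ^1 = (15 − 10) − 5 = 0, so Ȟ^1 ≅ 0
Ȟ^2 = (10 − 0) − 10 = 0 plus torsion [2], so Ȟ^2 ≅ Z/2

Ȟ^0(U;F) ≅ Z; Ȟ^1(U;F) ≅ 0; Ȟ^2(U;F) ≅ Z/2


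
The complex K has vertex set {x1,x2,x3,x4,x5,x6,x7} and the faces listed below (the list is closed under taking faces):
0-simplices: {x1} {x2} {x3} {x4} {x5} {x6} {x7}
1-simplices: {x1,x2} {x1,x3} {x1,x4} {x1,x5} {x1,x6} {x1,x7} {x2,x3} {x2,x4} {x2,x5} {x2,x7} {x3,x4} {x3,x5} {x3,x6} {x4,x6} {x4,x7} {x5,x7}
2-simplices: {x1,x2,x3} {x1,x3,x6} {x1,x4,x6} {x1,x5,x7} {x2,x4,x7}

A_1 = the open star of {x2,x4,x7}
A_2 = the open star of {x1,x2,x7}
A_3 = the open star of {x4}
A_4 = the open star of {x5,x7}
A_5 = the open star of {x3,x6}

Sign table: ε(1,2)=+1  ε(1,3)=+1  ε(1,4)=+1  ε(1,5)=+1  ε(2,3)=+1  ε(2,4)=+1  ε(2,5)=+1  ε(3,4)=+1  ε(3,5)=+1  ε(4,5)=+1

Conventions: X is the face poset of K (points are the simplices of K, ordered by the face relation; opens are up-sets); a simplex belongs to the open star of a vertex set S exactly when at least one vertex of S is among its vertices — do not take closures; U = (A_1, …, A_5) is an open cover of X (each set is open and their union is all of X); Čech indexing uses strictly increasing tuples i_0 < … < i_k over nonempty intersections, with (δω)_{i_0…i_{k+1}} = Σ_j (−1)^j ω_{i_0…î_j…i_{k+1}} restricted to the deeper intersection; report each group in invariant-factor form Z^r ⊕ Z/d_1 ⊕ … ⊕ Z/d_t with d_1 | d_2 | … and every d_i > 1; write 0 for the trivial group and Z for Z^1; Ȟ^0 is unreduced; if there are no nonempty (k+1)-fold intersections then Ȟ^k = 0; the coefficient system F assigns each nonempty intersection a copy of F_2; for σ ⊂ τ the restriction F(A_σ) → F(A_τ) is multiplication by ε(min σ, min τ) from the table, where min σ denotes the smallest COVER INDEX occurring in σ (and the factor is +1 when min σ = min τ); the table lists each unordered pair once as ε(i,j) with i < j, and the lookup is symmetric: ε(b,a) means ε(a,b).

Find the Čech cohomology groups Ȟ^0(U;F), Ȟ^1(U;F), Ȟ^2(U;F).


Ȟ^0 = Z/2,  Ȟ^1 = Z/2,  Ȟ^2 = 0

nerve of the cover:
  A1={{x2},{x4},{x7},{x1,x2},{x1,x4},{x1,x7},{x2,x3},{x2,x4},{x2,x5},{x2,x7},{x3,x4},{x4,x6},{x4,x7},{x5,x7},{x1,x2,x3},{x1,x4,x6},{x1,x5,x7},{x2,x4,x7}} A2={{x1},{x2},{x7},{x1,x2},{x1,x3},{x1,x4},{x1,x5},{x1,x6},{x1,x7},{x2,x3},{x2,x4},{x2,x5},{x2,x7},{x4,x7},{x5,x7},{x1,x2,x3},{x1,x3,x6},{x1,x4,x6},{x1,x5,x7},{x2,x4,x7}} A3={{x4},{x1,x4},{x2,x4},{x3,x4},{x4,x6},{x4,x7},{x1,x4,x6},{x2,x4,x7}} A4={{x5},{x7},{x1,x5},{x1,x7},{x2,x5},{x2,x7},{x3,x5},{x4,x7},{x5,x7},{x1,x5,x7},{x2,x4,x7}} A5={{x3},{x6},{x1,x3},{x1,x6},{x2,x3},{x3,x4},{x3,x5},{x3,x6},{x4,x6},{x1,x2,x3},{x1,x3,x6},{x1,x4,x6}}
  A12={{x2},{x7},{x1,x2},{x1,x4},{x1,x7},{x2,x3},{x2,x4},{x2,x5},{x2,x7},{x4,x7},{x5,x7},{x1,x2,x3},{x1,x4,x6},{x1,x5,x7},{x2,x4,x7}} A13={{x4},{x1,x4},{x2,x4},{x3,x4},{x4,x6},{x4,x7},{x1,x4,x6},{x2,x4,x7}} A14={{x7},{x1,x7},{x2,x5},{x2,x7},{x4,x7},{x5,x7},{x1,x5,x7},{x2,x4,x7}} A15={{x2,x3},{x3,x4},{x4,x6},{x1,x2,x3},{x1,x4,x6}} A23={{x1,x4},{x2,x4},{x4,x7},{x1,x4,x6},{x2,x4,x7}} A24={{x7},{x1,x5},{x1,x7},{x2,x5},{x2,x7},{x4,x7},{x5,x7},{x1,x5,x7},{x2,x4,x7}} A25={{x1,x3},{x1,x6},{x2,x3},{x1,x2,x3},{x1,x3,x6},{x1,x4,x6}} A34={{x4,x7},{x2,x4,x7}} A35={{x3,x4},{x4,x6},{x1,x4,x6}} A45={{x3,x5}}
  A123={{x1,x4},{x2,x4},{x4,x7},{x1,x4,x6},{x2,x4,x7}} A124={{x7},{x1,x7},{x2,x5},{x2,x7},{x4,x7},{x5,x7},{x1,x5,x7},{x2,x4,x7}} A125={{x2,x3},{x1,x2,x3},{x1,x4,x6}} A134={{x4,x7},{x2,x4,x7}} A135={{x3,x4},{x4,x6},{x1,x4,x6}} A234={{x4,x7},{x2,x4,x7}} A235={{x1,x4,x6}}
  A1234={{x4,x7},{x2,x4,x7}} A1235={{x1,x4,x6}}
C dims 5,10,7,2; δ0: rk_F2 4; δ1: rk_F2 5; δ2: rk_F2 2
Ȟ^0 = (5 − 4) − 0 = 1, so Ȟ^0 ≅ Z/2
Ȟ^1 = (10 − 5) − 4 = 1, so Ȟ^1 ≅ Z/2
Ȟ^2 = (7 − 2) − 5 = 0, so Ȟ^2 ≅ 0


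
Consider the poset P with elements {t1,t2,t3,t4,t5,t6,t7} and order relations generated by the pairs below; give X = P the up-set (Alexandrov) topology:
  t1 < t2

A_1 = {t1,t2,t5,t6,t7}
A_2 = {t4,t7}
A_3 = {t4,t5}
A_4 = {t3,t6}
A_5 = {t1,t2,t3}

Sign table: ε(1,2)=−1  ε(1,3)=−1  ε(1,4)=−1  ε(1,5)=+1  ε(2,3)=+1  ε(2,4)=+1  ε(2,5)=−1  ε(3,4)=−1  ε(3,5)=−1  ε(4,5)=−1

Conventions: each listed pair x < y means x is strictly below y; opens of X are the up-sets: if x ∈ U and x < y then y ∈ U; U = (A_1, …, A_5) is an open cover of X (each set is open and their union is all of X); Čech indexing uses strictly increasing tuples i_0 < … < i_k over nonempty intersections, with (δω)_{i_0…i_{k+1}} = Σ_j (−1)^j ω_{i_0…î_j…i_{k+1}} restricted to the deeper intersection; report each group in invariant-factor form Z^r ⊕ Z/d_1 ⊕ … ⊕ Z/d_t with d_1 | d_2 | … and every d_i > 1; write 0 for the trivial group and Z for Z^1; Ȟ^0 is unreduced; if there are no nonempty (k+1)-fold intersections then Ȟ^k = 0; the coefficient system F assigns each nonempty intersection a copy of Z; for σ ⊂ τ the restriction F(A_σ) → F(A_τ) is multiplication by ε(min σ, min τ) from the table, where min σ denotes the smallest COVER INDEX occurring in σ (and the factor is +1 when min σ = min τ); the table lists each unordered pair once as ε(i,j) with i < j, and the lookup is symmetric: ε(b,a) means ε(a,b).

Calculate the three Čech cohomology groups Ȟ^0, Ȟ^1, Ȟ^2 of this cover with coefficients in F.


Ȟ^0 ≅ Z, Ȟ^1 ≅ Z^2, Ȟ^2 ≅ 0

nonempty overlaps:
  A12={t7} A13={t5} A14={t6} A15={t1,t2} A23={t4} A45={t3}
C dims 5,6; δ0: rk 4, SNF 1^4
degree 0: 5−4−0 = 1 → Ȟ^0 ≅ Z
degree 1: 6−0−4 = 2 → Ȟ^1 ≅ Z^2
degree 2: 0−0−0 = 0 → Ȟ^2 ≅ 0


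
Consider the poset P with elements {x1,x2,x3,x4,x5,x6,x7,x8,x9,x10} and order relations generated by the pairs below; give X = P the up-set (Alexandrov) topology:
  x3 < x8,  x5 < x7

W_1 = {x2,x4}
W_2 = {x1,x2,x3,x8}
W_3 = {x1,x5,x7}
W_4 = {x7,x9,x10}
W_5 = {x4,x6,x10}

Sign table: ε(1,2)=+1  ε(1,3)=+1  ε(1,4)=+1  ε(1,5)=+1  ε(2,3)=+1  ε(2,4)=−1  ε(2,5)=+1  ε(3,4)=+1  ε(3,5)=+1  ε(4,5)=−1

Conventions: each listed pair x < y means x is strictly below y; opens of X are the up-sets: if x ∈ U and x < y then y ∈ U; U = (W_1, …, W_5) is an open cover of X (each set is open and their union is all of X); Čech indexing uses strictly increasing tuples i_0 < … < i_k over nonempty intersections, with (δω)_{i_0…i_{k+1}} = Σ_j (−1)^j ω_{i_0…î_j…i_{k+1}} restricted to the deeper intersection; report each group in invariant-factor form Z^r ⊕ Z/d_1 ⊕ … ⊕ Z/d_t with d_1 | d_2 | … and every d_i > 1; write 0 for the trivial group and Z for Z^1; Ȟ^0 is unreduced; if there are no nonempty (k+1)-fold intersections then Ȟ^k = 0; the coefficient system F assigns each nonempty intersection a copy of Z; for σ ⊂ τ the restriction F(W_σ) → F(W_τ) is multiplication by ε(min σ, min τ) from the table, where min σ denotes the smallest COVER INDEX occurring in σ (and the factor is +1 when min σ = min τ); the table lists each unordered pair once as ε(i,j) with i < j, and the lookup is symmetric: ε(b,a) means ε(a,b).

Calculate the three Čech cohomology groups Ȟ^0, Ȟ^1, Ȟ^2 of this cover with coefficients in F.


Ȟ^0 = 0; Ȟ^1 = Z/2; Ȟ^2 = 0

intersection data:
  W12={x2} W15={x4} W23={x1} W34={x7} W45={x10}
C dims 5,5; δ0: rk 5, SNF 1^4·2
Ȟ^0 = (5 − 5) − 0 = 0, so Ȟ^0 ≅ 0
Ȟ^1 = (5 − 0) − 5 = 0 plus torsion [2], so Ȟ^1 ≅ Z/2
Ȟ^2 = (0 − 0) − 0 = 0, so Ȟ^2 ≅ 0


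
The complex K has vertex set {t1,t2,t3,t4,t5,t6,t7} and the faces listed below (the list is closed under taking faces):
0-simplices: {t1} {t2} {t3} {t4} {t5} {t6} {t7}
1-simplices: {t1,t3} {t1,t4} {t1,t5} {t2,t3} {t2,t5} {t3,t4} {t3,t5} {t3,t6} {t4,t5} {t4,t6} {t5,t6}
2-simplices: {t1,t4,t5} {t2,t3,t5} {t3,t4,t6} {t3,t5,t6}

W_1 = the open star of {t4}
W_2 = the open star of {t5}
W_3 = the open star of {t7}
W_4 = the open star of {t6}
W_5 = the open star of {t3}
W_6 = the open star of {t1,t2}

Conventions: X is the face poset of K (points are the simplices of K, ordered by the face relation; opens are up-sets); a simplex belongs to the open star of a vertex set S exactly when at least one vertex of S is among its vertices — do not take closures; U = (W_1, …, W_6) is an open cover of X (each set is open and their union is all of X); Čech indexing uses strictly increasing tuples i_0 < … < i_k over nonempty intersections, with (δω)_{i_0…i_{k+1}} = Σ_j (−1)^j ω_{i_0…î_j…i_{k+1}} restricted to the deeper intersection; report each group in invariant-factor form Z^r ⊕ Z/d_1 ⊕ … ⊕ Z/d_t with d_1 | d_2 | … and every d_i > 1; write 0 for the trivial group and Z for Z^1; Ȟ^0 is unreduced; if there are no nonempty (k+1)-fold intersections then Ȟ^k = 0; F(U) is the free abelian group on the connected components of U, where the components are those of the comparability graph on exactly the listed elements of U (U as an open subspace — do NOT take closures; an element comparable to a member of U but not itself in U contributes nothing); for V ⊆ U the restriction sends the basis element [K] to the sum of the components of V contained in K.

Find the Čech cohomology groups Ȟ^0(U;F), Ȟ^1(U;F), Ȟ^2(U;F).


Ȟ^0 = Z^2,  Ȟ^1 = Z^2,  Ȟ^2 = 0

nonempty overlaps:
  W1={{t4},{t1,t4},{t3,t4},{t4,t5},{t4,t6},{t1,t4,t5},{t3,t4,t6}} W2={{t5},{t1,t5},{t2,t5},{t3,t5},{t4,t5},{t5,t6},{t1,t4,t5},{t2,t3,t5},{t3,t5,t6}} W3={{t7}} W4={{t6},{t3,t6},{t4,t6},{t5,t6},{t3,t4,t6},{t3,t5,t6}} W5={{t3},{t1,t3},{t2,t3},{t3,t4},{t3,t5},{t3,t6},{t2,t3,t5},{t3,t4,t6},{t3,t5,t6}} W6={{t1},{t2},{t1,t3},{t1,t4},{t1,t5},{t2,t3},{t2,t5},{t1,t4,t5},{t2,t3,t5}}
  W12={{t4,t5},{t1,t4,t5}} W14={{t4,t6},{t3,t4,t6}} W15={{t3,t4},{t3,t4,t6}} W16={{t1,t4},{t1,t4,t5}} W24={{t5,t6},{t3,t5,t6}} W25={{t3,t5},{t2,t3,t5},{t3,t5,t6}} W26={{t1,t5},{t2,t5},{t1,t4,t5},{t2,t3,t5}} W45={{t3,t6},{t3,t4,t6},{t3,t5,t6}} W56={{t1,t3},{t2,t3},{t2,t3,t5}}
  W126={{t1,t4,t5}} W145={{t3,t4,t6}} W245={{t3,t5,t6}} W256={{t2,t3,t5}}
components per intersection:
  W1: {{t4},{t1,t4},{t3,t4},{t4,t5},{t4,t6},{t1,t4,t5},{t3,t4,t6}}
  W2: {{t5},{t1,t5},{t2,t5},{t3,t5},{t4,t5},{t5,t6},{t1,t4,t5},{t2,t3,t5},{t3,t5,t6}}
  W3: {{t7}}
  W4: {{t6},{t3,t6},{t4,t6},{t5,t6},{t3,t4,t6},{t3,t5,t6}}
  W5: {{t3},{t1,t3},{t2,t3},{t3,t4},{t3,t5},{t3,t6},{t2,t3,t5},{t3,t4,t6},{t3,t5,t6}}
  W6: {{t1},{t1,t3},{t1,t4},{t1,t5},{t1,t4,t5}} {{t2},{t2,t3},{t2,t5},{t2,t3,t5}}
  W12: {{t4,t5},{t1,t4,t5}}
  W14: {{t4,t6},{t3,t4,t6}}
  W15: {{t3,t4},{t3,t4,t6}}
  W16: {{t1,t4},{t1,t4,t5}}
  W24: {{t5,t6},{t3,t5,t6}}
  W25: {{t3,t5},{t2,t3,t5},{t3,t5,t6}}
  W26: {{t1,t5},{t1,t4,t5}} {{t2,t5},{t2,t3,t5}}
  W45: {{t3,t6},{t3,t4,t6},{t3,t5,t6}}
  W56: {{t1,t3}} {{t2,t3},{t2,t3,t5}}
  W126: {{t1,t4,t5}}
  W145: {{t3,t4,t6}}
  W245: {{t3,t5,t6}}
  W256: {{t2,t3,t5}}
C dims 7,11,4; δ0: rk 5, SNF 1^5; δ1: rk 4, SNF 1^4
degree 0: 7−5−0 = 2 → Ȟ^0 ≅ Z^2
degree 1: 11−4−5 = 2 → Ȟ^1 ≅ Z^2
degree 2: 4−0−4 = 0 → Ȟ^2 ≅ 0


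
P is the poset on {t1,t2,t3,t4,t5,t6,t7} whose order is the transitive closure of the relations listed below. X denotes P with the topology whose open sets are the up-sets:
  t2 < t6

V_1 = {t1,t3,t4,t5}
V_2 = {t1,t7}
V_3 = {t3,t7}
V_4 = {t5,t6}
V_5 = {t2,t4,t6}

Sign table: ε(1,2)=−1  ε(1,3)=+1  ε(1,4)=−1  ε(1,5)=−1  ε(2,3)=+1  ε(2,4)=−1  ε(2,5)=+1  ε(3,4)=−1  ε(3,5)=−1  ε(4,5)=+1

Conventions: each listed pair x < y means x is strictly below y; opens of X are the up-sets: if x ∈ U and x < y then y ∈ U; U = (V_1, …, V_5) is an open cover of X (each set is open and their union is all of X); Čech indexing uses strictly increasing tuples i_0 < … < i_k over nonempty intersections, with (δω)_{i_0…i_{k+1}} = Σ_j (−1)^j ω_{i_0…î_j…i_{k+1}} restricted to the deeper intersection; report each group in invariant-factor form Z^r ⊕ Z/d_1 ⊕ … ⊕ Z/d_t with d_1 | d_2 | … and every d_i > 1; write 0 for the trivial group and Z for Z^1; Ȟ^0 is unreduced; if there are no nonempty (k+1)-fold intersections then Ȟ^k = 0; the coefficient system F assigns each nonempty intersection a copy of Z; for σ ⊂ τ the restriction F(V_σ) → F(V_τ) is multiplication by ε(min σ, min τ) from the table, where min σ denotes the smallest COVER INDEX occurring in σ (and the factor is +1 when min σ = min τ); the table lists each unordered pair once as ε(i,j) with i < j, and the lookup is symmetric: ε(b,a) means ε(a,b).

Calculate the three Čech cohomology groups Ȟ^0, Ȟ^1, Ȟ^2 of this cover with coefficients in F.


cover nerve:
  V12={t1} V13={t3} V14={t5} V15={t4} V23={t7} V45={t6}
C dims 5,6; δ0: rk 5, SNF 1^4·2
Ȟ^0: (5−5)−0=0 ⇒ 0
Ȟ^1: (6−0)−5=1 plus torsion [2] ⇒ Z ⊕ Z/2
Ȟ^2: (0−0)−0=0 ⇒ 0

Ȟ^0(U;F) ≅ 0, Ȟ^1(U;F) ≅ Z ⊕ Z/2 and Ȟ^2(U;F) ≅ 0
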